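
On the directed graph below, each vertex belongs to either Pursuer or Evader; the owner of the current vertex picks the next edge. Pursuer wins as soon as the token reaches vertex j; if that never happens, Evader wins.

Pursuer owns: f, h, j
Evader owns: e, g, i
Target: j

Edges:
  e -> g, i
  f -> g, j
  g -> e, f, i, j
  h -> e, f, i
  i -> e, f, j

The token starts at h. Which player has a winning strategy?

Pursuer

A0 = {j}
A1: add {f} — f (Pursuer) has f→j.
A2: add {h} — h (Pursuer) has h→f.
A3 = A2; e.g. e (Evader) can still go to g. Fixed point.
h ∈ A2, so Pursuer can force the target.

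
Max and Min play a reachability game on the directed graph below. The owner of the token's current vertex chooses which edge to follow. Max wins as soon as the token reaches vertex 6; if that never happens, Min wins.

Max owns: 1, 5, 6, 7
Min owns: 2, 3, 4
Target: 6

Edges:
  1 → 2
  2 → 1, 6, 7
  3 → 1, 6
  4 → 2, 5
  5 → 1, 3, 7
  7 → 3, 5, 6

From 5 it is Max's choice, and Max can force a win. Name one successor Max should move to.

7

A0 = {6}
A1: add {7} — 7 (Max) has 7→6.
A2: add {5} — 5 (Max) has 5→7.
A3 = A2; e.g. 1 (Max) has no edge into A2. Fixed point.
From 5, successor 7 is in the attractor (rank 1); the other successors 1, 3 are not.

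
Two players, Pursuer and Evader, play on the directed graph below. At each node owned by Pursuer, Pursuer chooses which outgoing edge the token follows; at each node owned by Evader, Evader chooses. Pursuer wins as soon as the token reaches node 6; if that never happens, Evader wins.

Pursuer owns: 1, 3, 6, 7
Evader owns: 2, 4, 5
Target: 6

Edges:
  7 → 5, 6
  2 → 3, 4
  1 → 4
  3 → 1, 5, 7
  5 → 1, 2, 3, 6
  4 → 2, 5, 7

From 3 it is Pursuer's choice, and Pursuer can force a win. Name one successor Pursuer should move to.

A0 = {6}
A1: add {7} — 7 (Pursuer) has 7→6.
A2: add {3} — 3 (Pursuer) has 3→7.
A3 = A2; e.g. 1 (Pursuer) has no edge into A2. Fixed point.
From 3, successor 7 is in the attractor (rank 1); the other successors 1, 5 are not.

7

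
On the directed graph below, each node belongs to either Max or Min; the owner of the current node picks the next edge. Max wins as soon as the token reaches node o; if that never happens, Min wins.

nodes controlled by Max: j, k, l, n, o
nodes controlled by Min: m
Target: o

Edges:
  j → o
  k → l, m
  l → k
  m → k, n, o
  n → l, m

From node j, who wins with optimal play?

A0 = {o}
A1: add {j} — j (Max) has j→o.
A2 = A1; e.g. k (Max) has no edge into A1. Fixed point.
j ∈ A1, so Max can force the target.

Max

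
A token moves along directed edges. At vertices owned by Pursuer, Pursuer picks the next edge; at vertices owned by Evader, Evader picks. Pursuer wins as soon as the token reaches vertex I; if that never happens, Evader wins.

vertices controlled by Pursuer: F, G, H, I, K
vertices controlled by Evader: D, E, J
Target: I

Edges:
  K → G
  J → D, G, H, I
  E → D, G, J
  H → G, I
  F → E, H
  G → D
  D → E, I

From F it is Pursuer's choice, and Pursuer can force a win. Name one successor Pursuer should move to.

A0 = {I}
A1: add {H} — H (Pursuer) has H→I.
A2: add {F} — F (Pursuer) has F→H.
A3 = A2; e.g. D (Evader) can still go to E. Fixed point.
From F, successor H is in the attractor (rank 1); the other successor E is not.

H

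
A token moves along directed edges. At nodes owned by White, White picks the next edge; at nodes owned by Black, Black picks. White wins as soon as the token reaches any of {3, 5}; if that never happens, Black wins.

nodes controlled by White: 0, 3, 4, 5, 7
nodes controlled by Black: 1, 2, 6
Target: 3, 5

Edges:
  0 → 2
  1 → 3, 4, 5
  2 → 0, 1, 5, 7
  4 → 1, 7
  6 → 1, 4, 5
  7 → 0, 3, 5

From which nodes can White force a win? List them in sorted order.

1, 3, 4, 5, 6, 7

A0 = {3, 5}
A1: add {7} — 7 (White) has 7→3.
A2: add {4} — 4 (White) has 4→7.
A3: add {1} — 1 (Black): all of {3, 4, 5} already in.
A4: add {6} — 6 (Black): all of {1, 4, 5} already in.
A5 = A4; e.g. 0 (White) has no edge into A4. Fixed point.
White's winning region = {1, 3, 4, 5, 6, 7}.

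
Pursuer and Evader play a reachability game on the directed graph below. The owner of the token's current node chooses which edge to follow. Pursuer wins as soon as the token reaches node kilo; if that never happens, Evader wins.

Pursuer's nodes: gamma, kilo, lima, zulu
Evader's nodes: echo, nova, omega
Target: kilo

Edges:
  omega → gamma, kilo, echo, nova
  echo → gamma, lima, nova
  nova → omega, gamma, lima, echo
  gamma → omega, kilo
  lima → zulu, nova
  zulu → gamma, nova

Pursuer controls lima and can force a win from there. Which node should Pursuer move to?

A0 = {kilo}
A1: add {gamma} — gamma (Pursuer) has gamma→kilo.
A2: add {zulu} — zulu (Pursuer) has zulu→gamma.
A3: add {lima} — lima (Pursuer) has lima→zulu.
A4 = A3; e.g. omega (Evader) can still go to echo. Fixed point.
From lima, successor zulu is in the attractor (rank 2); the other successor nova is not.

zulu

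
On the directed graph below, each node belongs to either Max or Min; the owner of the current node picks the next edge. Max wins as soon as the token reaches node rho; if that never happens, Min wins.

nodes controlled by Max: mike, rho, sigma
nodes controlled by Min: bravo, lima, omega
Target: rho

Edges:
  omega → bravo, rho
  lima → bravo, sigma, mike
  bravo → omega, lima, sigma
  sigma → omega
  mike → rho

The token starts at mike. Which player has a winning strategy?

Max

A0 = {rho}
A1: add {mike} — mike (Max) has mike→rho.
A2 = A1; e.g. omega (Min) can still go to bravo. Fixed point.
mike ∈ A1, so Max can force the target.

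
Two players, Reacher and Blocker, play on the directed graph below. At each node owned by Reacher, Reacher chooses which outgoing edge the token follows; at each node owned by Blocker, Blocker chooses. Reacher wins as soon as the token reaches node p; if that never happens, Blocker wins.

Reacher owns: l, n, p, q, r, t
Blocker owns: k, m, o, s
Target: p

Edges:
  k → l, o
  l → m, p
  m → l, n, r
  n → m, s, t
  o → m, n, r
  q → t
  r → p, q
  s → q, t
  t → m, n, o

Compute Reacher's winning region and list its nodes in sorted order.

A0 = {p}
A1: add {l, r} — l (Reacher) has l→p; r (Reacher) has r→p.
A2 = A1; e.g. k (Blocker) can still go to o. Fixed point.
Reacher's winning region = {l, p, r}.

l, p, r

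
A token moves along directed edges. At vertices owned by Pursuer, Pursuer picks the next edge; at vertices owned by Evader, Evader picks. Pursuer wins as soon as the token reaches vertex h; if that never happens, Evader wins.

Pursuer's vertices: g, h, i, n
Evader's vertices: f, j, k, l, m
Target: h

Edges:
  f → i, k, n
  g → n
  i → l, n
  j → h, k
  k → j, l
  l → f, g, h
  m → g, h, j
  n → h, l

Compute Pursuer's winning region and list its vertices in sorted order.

g, h, i, n

A0 = {h}
A1: add {n} — n (Pursuer) has n→h.
A2: add {g, i} — g (Pursuer) has g→n; i (Pursuer) has i→n.
A3 = A2; e.g. f (Evader) can still go to k. Fixed point.
Pursuer's winning region = {g, h, i, n}.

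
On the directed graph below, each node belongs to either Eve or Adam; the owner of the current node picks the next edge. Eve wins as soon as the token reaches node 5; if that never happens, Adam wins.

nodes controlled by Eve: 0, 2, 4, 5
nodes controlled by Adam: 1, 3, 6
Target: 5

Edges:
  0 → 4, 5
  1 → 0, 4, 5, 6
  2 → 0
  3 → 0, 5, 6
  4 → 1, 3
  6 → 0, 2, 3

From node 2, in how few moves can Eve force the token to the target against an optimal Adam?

2

A0 = {5}
A1: add {0} — 0 (Eve) has 0→5.
A2: add {2} — 2 (Eve) has 2→0.
A3 = A2; e.g. 1 (Adam) can still go to 4. Fixed point.
2 enters the attractor at level 2, so Eve can force the target in 2 moves from there.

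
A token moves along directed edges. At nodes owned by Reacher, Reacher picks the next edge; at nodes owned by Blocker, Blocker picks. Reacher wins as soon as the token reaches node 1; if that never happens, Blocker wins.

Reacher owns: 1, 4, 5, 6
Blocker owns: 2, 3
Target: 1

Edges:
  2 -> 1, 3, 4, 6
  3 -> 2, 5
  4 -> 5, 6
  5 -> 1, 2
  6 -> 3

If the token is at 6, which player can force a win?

A0 = {1}
A1: add {5} — 5 (Reacher) has 5→1.
A2: add {4} — 4 (Reacher) has 4→5.
A3 = A2; e.g. 2 (Blocker) can still go to 3. Fixed point.
6 never enters the attractor, so Blocker can avoid the target forever.

Blocker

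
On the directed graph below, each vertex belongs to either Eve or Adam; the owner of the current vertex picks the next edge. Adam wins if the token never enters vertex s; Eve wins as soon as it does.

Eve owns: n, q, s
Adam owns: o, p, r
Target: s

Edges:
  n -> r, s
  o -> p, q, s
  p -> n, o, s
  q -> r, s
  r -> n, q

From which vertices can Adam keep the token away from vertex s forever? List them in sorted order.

o, p

A0 = {s}
A1: add {n, q} — n (Eve) has n→s; q (Eve) has q→s.
A2: add {r} — r (Adam): all of {n, q} already in.
A3 = A2; e.g. o (Adam) can still go to p. Fixed point.
Eve's attractor = {n, q, r, s}; Adam avoids the target exactly from the complement.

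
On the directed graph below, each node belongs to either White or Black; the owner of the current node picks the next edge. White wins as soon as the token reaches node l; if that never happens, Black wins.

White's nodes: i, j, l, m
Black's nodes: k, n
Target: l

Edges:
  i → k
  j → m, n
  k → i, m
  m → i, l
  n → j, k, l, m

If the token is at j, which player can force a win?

A0 = {l}
A1: add {m} — m (White) has m→l.
A2: add {j} — j (White) has j→m.
A3 = A2; e.g. i (White) has no edge into A2. Fixed point.
j ∈ A2, so White can force the target.

White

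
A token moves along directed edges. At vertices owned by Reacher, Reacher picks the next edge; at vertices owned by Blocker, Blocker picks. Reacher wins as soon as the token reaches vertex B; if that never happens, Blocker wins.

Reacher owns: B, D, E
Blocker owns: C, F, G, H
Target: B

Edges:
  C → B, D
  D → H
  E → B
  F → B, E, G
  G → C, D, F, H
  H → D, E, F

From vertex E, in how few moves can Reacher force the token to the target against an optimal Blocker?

1

A0 = {B}
A1: add {E} — E (Reacher) has E→B.
A2 = A1; e.g. C (Blocker) can still go to D. Fixed point.
E enters the attractor at level 1, so Reacher can force the target in 1 move from there.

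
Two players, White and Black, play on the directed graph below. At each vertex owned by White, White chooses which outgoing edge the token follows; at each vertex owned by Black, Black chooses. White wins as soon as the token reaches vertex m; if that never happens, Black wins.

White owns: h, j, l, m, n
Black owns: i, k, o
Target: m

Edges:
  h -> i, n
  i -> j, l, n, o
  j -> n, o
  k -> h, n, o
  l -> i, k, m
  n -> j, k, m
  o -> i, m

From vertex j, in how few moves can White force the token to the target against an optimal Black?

2

A0 = {m}
A1: add {l, n} — l (White) has l→m; n (White) has n→m.
A2: add {h, j} — h (White) has h→n; j (White) has j→n.
A3 = A2; e.g. i (Black) can still go to o. Fixed point.
j enters the attractor at level 2, so White can force the target in 2 moves from there.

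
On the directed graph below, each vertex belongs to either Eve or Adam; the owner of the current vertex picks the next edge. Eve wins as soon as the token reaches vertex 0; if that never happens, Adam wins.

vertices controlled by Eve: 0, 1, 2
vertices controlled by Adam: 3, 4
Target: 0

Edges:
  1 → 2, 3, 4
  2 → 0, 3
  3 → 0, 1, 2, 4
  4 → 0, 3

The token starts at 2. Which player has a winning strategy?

A0 = {0}
A1: add {2} — 2 (Eve) has 2→0.
2 ∈ A1, so Eve can force the target.

Eve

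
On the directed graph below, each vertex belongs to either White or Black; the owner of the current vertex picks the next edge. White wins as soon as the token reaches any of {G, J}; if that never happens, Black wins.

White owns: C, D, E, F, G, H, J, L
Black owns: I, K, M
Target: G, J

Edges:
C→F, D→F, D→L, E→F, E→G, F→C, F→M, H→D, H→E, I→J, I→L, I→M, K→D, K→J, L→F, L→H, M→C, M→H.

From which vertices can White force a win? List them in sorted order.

D, E, G, H, J, K, L

A0 = {G, J}
A1: add {E} — E (White) has E→G.
A2: add {H} — H (White) has H→E.
A3: add {L} — L (White) has L→H.
A4: add {D} — D (White) has D→L.
A5: add {K} — K (Black): all of {D, J} already in.
A6 = A5; e.g. C (White) has no edge into A5. Fixed point.
White's winning region = {D, E, G, H, J, K, L}.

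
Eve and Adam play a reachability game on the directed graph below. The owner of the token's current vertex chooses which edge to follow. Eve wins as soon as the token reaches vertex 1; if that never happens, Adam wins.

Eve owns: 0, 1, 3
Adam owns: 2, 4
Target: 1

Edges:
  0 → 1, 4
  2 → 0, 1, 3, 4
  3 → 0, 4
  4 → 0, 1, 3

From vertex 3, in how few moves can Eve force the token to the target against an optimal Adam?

A0 = {1}
A1: add {0} — 0 (Eve) has 0→1.
A2: add {3} — 3 (Eve) has 3→0.
3 enters the attractor at level 2, so Eve can force the target in 2 moves from there.

2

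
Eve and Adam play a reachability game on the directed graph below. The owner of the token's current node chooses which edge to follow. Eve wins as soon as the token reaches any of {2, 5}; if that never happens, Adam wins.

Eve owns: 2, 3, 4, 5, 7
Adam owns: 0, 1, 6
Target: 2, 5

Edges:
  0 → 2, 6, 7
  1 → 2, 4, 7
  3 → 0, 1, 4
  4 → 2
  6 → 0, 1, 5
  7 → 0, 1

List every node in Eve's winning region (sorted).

2, 3, 4, 5

A0 = {2, 5}
A1: add {4} — 4 (Eve) has 4→2.
A2: add {3} — 3 (Eve) has 3→4.
A3 = A2; e.g. 0 (Adam) can still go to 6. Fixed point.
Eve's winning region = {2, 3, 4, 5}.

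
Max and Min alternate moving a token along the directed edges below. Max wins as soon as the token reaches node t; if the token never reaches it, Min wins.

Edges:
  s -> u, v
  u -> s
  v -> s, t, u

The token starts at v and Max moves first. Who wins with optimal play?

Max

Track states (vertex, player-to-move).
A0 = {(t,Max), (t,Min)}
A1: add {(v,Max)}.
(v,Max) ∈ A1 ⇒ Max forces the target.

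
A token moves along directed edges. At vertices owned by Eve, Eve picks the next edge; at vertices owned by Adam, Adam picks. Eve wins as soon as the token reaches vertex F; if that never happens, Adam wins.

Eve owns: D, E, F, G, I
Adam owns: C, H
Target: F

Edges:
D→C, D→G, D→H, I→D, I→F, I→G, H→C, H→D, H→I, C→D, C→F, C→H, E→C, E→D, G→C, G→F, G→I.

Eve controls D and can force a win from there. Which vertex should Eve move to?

G

A0 = {F}
A1: add {G, I} — G (Eve) has G→F; I (Eve) has I→F.
A2: add {D} — D (Eve) has D→G.
A3: add {E} — E (Eve) has E→D.
A4 = A3; e.g. C (Adam) can still go to H. Fixed point.
From D, successor G is in the attractor (rank 1); the other successors C, H are not.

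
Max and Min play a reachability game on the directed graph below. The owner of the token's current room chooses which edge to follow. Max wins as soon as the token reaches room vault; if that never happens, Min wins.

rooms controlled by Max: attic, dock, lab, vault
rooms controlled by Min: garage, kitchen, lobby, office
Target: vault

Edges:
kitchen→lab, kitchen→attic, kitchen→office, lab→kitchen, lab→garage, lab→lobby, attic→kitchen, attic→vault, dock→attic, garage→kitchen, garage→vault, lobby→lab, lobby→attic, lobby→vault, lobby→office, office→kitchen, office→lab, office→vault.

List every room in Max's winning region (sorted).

A0 = {vault}
A1: add {attic} — attic (Max) has attic→vault.
A2: add {dock} — dock (Max) has dock→attic.
A3 = A2; e.g. kitchen (Min) can still go to lab. Fixed point.
Max's winning region = {attic, dock, vault}.

attic, dock, vault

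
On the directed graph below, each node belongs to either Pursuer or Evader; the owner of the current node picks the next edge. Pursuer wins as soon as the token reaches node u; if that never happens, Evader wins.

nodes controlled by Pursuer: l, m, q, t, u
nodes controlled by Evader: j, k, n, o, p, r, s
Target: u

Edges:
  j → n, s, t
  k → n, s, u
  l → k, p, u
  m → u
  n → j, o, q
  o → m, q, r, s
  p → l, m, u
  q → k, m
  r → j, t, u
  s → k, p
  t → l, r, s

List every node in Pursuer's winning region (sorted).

A0 = {u}
A1: add {l, m} — l (Pursuer) has l→u; m (Pursuer) has m→u.
A2: add {p, q, t} — p (Evader): all of {l, m, u} already in; q (Pursuer) has q→m; t (Pursuer) has t→l.
A3 = A2; e.g. j (Evader) can still go to n. Fixed point.
Pursuer's winning region = {l, m, p, q, t, u}.

l, m, p, q, t, u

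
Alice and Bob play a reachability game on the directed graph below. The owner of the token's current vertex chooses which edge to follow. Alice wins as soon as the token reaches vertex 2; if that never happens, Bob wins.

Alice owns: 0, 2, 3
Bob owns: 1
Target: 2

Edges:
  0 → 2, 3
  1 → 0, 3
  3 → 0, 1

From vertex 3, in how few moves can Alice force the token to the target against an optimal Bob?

A0 = {2}
A1: add {0} — 0 (Alice) has 0→2.
A2: add {3} — 3 (Alice) has 3→0.
3 enters the attractor at level 2, so Alice can force the target in 2 moves from there.

2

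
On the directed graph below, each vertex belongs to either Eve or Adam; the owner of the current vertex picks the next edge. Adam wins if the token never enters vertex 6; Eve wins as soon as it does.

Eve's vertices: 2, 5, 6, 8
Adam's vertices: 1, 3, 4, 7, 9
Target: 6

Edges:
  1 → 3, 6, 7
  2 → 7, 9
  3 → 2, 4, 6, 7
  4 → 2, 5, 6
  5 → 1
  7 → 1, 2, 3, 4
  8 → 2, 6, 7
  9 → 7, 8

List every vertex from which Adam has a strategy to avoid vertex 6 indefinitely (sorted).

A0 = {6}
A1: add {8} — 8 (Eve) has 8→6.
A2 = A1; e.g. 1 (Adam) can still go to 3. Fixed point.
Eve's attractor = {6, 8}; Adam avoids the target exactly from the complement.

1, 2, 3, 4, 5, 7, 9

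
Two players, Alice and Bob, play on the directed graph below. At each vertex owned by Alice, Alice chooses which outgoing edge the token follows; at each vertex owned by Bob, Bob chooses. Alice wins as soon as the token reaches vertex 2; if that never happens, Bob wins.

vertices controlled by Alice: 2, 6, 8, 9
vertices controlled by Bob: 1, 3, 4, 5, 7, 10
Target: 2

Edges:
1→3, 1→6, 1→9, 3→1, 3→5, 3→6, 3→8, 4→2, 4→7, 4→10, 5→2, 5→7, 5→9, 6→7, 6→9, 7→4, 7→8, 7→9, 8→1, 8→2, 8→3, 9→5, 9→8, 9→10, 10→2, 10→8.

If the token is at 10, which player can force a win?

Alice

A0 = {2}
A1: add {8} — 8 (Alice) has 8→2.
A2: add {9, 10} — 9 (Alice) has 9→8; 10 (Bob): all of {2, 8} already in.
10 ∈ A2, so Alice can force the target.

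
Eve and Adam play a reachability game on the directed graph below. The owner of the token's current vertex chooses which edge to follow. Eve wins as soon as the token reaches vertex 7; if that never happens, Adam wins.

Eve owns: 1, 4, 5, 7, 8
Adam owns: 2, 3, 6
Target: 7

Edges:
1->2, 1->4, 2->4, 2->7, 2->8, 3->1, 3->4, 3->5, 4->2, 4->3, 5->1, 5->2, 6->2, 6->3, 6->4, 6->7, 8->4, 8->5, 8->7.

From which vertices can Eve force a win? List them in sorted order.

A0 = {7}
A1: add {8} — 8 (Eve) has 8→7.
A2 = A1; e.g. 1 (Eve) has no edge into A1. Fixed point.
Eve's winning region = {7, 8}.

7, 8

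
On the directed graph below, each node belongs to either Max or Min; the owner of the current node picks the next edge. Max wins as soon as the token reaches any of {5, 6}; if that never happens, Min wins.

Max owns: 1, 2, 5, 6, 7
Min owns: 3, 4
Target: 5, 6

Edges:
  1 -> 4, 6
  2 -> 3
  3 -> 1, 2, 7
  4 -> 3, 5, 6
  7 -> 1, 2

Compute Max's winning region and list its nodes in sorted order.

A0 = {5, 6}
A1: add {1} — 1 (Max) has 1→6.
A2: add {7} — 7 (Max) has 7→1.
A3 = A2; e.g. 2 (Max) has no edge into A2. Fixed point.
Max's winning region = {1, 5, 6, 7}.

1, 5, 6, 7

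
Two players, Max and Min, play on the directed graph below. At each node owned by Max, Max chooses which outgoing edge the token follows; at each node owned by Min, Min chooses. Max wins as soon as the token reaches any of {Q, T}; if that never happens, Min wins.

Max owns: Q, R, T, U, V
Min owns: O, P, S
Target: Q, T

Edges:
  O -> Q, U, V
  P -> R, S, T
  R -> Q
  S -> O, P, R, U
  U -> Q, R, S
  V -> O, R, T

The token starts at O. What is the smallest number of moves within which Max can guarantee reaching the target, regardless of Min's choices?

A0 = {Q, T}
A1: add {R, U, V} — R (Max) has R→Q; U (Max) has U→Q; V (Max) has V→T.
A2: add {O} — O (Min): all of {Q, U, V} already in.
A3 = A2; e.g. P (Min) can still go to S. Fixed point.
O enters the attractor at level 2, so Max can force the target in 2 moves from there.

2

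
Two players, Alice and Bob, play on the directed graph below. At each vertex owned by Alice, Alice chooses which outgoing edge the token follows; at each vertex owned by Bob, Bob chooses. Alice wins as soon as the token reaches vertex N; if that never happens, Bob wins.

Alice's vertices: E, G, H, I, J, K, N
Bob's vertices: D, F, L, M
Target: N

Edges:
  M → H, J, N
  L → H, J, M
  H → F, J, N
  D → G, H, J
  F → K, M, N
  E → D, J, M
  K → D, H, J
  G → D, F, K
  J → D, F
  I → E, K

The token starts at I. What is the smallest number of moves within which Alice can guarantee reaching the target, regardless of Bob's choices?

3

A0 = {N}
A1: add {H} — H (Alice) has H→N.
A2: add {K} — K (Alice) has K→H.
A3: add {G, I} — G (Alice) has G→K; I (Alice) has I→K.
A4 = A3; e.g. D (Bob) can still go to J. Fixed point.
I enters the attractor at level 3, so Alice can force the target in 3 moves from there.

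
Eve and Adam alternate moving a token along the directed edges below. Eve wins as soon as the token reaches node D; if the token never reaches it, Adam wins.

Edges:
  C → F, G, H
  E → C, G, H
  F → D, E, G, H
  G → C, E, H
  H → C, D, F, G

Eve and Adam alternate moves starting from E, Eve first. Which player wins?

Adam

Track states (vertex, player-to-move).
A0 = {(D,Eve), (D,Adam)}
A1: add {(F,Eve), (H,Eve)}.
A2 = A1; e.g. (C,Eve) stays out. (E,Eve) never enters ⇒ Adam avoids the target.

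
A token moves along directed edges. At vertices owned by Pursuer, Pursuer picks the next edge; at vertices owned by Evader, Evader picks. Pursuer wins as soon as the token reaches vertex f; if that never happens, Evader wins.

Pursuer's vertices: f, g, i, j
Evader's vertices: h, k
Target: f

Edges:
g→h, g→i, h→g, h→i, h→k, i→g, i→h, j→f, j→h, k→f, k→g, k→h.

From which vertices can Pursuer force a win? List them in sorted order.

A0 = {f}
A1: add {j} — j (Pursuer) has j→f.
A2 = A1; e.g. g (Pursuer) has no edge into A1. Fixed point.
Pursuer's winning region = {f, j}.

f, j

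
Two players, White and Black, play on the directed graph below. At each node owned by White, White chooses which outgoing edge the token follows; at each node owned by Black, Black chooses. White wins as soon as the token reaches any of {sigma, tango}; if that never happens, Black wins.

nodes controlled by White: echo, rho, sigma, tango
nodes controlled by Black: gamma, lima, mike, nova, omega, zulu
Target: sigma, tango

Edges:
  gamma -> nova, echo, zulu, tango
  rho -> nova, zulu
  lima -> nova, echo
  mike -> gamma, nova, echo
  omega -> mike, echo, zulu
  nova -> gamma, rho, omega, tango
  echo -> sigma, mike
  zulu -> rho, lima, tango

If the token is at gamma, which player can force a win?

Black

A0 = {sigma, tango}
A1: add {echo} — echo (White) has echo→sigma.
A2 = A1; e.g. gamma (Black) can still go to nova. Fixed point.
gamma never enters the attractor, so Black can avoid the target forever.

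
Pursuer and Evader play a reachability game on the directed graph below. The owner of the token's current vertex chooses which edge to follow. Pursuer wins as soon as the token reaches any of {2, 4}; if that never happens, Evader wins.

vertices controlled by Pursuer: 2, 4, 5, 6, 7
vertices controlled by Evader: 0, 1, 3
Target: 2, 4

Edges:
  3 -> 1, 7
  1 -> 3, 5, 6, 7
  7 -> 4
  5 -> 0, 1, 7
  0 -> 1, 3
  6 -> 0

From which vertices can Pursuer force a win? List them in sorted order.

2, 4, 5, 7

A0 = {2, 4}
A1: add {7} — 7 (Pursuer) has 7→4.
A2: add {5} — 5 (Pursuer) has 5→7.
A3 = A2; e.g. 0 (Evader) can still go to 1. Fixed point.
Pursuer's winning region = {2, 4, 5, 7}.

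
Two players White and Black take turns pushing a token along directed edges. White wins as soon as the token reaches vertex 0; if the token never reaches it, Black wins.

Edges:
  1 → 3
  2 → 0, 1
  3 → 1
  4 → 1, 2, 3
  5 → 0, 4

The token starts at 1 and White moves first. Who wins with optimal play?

Track states (vertex, player-to-move).
A0 = {(0,White), (0,Black)}
A1: add {(2,White), (5,White)}.
A2 = A1; e.g. (1,White) stays out. (1,White) never enters ⇒ Black avoids the target.

Black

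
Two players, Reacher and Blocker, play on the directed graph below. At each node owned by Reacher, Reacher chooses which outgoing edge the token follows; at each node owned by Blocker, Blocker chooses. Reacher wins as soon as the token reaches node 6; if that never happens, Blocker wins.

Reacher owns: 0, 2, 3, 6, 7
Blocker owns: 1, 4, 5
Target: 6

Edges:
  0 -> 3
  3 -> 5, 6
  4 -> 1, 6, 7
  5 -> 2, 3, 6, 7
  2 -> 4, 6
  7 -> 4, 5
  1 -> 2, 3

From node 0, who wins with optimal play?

A0 = {6}
A1: add {2, 3} — 2 (Reacher) has 2→6; 3 (Reacher) has 3→6.
A2: add {0, 1} — 0 (Reacher) has 0→3; 1 (Blocker): all of {2, 3} already in.
A3 = A2; e.g. 4 (Blocker) can still go to 7. Fixed point.
0 ∈ A2, so Reacher can force the target.

Reacher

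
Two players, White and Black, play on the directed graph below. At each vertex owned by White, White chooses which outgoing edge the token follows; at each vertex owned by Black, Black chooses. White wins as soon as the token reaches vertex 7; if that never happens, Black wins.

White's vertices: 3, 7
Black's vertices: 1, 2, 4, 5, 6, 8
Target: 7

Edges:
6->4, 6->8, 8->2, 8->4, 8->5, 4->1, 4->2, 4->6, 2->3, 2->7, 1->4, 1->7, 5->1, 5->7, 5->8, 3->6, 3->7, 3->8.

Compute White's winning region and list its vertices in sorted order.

A0 = {7}
A1: add {3} — 3 (White) has 3→7.
A2: add {2} — 2 (Black): all of {3, 7} already in.
A3 = A2; e.g. 1 (Black) can still go to 4. Fixed point.
White's winning region = {2, 3, 7}.

2, 3, 7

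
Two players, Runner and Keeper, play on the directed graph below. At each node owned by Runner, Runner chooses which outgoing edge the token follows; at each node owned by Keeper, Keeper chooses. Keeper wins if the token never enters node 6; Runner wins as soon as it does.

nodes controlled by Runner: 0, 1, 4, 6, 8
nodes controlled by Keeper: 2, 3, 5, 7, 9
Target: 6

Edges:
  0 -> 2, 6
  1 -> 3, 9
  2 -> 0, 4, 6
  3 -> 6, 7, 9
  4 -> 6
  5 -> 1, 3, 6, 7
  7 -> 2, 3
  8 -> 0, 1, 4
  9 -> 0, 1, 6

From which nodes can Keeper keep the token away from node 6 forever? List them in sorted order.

1, 3, 5, 7, 9

A0 = {6}
A1: add {0, 4} — 0 (Runner) has 0→6; 4 (Runner) has 4→6.
A2: add {2, 8} — 2 (Keeper): all of {0, 4, 6} already in; 8 (Runner) has 8→0.
A3 = A2; e.g. 1 (Runner) has no edge into A2. Fixed point.
Runner's attractor = {0, 2, 4, 6, 8}; Keeper avoids the target exactly from the complement.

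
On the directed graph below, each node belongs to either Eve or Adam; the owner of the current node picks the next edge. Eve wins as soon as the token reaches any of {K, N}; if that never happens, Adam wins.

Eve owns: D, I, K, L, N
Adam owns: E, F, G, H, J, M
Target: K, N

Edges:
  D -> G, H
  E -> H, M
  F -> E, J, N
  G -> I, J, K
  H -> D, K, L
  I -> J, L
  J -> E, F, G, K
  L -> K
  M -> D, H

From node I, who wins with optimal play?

A0 = {K, N}
A1: add {L} — L (Eve) has L→K.
A2: add {I} — I (Eve) has I→L.
A3 = A2; e.g. D (Eve) has no edge into A2. Fixed point.
I ∈ A2, so Eve can force the target.

Eve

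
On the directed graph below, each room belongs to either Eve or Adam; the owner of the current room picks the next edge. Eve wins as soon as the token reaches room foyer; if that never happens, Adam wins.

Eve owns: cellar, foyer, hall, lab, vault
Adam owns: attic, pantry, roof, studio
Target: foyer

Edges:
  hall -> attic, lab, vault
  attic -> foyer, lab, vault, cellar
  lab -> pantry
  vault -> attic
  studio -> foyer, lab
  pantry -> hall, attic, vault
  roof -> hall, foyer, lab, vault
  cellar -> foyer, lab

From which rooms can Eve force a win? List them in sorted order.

cellar, foyer

A0 = {foyer}
A1: add {cellar} — cellar (Eve) has cellar→foyer.
A2 = A1; e.g. hall (Eve) has no edge into A1. Fixed point.
Eve's winning region = {cellar, foyer}.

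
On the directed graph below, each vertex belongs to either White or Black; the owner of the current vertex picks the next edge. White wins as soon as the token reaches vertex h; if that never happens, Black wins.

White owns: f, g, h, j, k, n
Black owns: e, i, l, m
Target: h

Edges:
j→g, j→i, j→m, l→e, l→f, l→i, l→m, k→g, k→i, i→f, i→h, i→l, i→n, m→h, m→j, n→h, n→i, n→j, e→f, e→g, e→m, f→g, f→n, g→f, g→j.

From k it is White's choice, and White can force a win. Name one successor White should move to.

g

A0 = {h}
A1: add {n} — n (White) has n→h.
A2: add {f} — f (White) has f→n.
A3: add {g} — g (White) has g→f.
A4: add {j, k} — j (White) has j→g; k (White) has k→g.
A5: add {m} — m (Black): all of {h, j} already in.
A6: add {e} — e (Black): all of {f, g, m} already in.
A7 = A6; e.g. i (Black) can still go to l. Fixed point.
From k, successor g is in the attractor (rank 3); the other successor i is not.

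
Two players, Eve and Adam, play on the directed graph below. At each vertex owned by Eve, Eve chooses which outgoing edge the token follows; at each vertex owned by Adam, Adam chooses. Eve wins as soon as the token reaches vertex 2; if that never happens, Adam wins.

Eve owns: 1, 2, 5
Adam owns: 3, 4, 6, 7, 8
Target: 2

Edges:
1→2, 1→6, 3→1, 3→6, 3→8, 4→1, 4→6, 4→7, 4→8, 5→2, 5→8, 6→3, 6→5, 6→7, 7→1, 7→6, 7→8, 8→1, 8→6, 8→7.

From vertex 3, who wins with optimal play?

A0 = {2}
A1: add {1, 5} — 1 (Eve) has 1→2; 5 (Eve) has 5→2.
A2 = A1; e.g. 3 (Adam) can still go to 6. Fixed point.
3 never enters the attractor, so Adam can avoid the target forever.

Adam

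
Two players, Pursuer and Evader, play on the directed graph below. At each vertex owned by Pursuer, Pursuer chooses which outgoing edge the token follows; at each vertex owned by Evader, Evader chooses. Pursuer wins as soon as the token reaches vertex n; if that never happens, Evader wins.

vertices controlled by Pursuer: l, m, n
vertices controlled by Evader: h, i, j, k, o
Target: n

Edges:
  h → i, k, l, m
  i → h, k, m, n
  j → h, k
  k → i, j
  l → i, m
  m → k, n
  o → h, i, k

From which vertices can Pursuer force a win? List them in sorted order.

A0 = {n}
A1: add {m} — m (Pursuer) has m→n.
A2: add {l} — l (Pursuer) has l→m.
A3 = A2; e.g. h (Evader) can still go to i. Fixed point.
Pursuer's winning region = {l, m, n}.

l, m, n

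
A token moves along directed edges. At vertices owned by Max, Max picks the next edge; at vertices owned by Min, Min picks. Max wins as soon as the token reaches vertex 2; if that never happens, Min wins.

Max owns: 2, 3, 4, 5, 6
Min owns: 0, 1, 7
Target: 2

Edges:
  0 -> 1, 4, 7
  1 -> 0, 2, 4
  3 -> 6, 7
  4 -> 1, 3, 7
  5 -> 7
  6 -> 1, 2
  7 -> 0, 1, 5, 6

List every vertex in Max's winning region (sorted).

2, 3, 4, 6

A0 = {2}
A1: add {6} — 6 (Max) has 6→2.
A2: add {3} — 3 (Max) has 3→6.
A3: add {4} — 4 (Max) has 4→3.
A4 = A3; e.g. 0 (Min) can still go to 1. Fixed point.
Max's winning region = {2, 3, 4, 6}.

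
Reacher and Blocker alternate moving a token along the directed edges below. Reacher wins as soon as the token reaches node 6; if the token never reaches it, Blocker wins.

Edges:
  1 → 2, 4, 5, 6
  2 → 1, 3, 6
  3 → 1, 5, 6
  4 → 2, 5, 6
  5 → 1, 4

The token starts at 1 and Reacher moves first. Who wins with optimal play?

Track states (vertex, player-to-move).
A0 = {(6,Reacher), (6,Blocker)}
A1: add {(1,Reacher), (2,Reacher), (3,Reacher), (4,Reacher)}.
(1,Reacher) ∈ A1 ⇒ Reacher forces the target.

Reacher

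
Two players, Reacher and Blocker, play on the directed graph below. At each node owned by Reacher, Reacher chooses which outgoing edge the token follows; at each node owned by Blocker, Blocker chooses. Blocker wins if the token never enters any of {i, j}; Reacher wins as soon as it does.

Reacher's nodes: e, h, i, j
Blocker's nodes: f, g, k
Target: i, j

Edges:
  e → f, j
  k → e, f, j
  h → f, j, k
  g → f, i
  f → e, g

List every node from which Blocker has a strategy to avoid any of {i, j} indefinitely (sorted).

f, g, k

A0 = {i, j}
A1: add {e, h} — e (Reacher) has e→j; h (Reacher) has h→j.
A2 = A1; e.g. f (Blocker) can still go to g. Fixed point.
Reacher's attractor = {e, h, i, j}; Blocker avoids the target exactly from the complement.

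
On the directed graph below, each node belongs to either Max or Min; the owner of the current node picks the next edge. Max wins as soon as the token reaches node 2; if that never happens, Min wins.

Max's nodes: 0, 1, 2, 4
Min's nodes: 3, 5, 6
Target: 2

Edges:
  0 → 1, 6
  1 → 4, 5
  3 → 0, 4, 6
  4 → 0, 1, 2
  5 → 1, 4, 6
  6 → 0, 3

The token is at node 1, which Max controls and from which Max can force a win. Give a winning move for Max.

A0 = {2}
A1: add {4} — 4 (Max) has 4→2.
A2: add {1} — 1 (Max) has 1→4.
A3: add {0} — 0 (Max) has 0→1.
A4 = A3; e.g. 3 (Min) can still go to 6. Fixed point.
From 1, successor 4 is in the attractor (rank 1); the other successor 5 is not.

4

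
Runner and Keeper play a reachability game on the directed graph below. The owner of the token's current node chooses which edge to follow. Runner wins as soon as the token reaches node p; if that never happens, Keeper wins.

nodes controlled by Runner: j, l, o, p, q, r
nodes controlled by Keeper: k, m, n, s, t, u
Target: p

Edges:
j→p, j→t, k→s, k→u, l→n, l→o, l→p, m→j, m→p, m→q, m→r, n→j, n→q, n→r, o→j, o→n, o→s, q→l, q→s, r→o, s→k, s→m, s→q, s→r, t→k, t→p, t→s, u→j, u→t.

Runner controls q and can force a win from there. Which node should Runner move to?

l

A0 = {p}
A1: add {j, l} — j (Runner) has j→p; l (Runner) has l→p.
A2: add {o, q} — o (Runner) has o→j; q (Runner) has q→l.
A3: add {r} — r (Runner) has r→o.
A4: add {m, n} — m (Keeper): all of {j, p, q, r} already in; n (Keeper): all of {j, q, r} already in.
A5 = A4; e.g. k (Keeper) can still go to s. Fixed point.
From q, successor l is in the attractor (rank 1); the other successor s is not.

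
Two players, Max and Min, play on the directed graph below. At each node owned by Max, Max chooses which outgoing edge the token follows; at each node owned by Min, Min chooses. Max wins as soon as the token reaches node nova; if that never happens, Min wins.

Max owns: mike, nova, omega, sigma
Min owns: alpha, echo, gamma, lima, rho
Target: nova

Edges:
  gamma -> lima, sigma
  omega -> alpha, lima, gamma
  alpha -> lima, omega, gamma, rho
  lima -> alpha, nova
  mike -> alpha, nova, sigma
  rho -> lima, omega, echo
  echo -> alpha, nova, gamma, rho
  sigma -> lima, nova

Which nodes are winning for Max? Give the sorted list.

mike, nova, sigma

A0 = {nova}
A1: add {mike, sigma} — mike (Max) has mike→nova; sigma (Max) has sigma→nova.
A2 = A1; e.g. alpha (Min) can still go to lima. Fixed point.
Max's winning region = {mike, nova, sigma}.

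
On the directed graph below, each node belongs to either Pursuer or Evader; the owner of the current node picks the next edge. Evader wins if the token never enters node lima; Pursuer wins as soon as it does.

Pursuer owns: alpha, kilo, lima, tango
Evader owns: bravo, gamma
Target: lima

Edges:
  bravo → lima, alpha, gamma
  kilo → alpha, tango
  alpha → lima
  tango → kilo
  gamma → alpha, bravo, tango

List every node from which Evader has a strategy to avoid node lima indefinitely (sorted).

A0 = {lima}
A1: add {alpha} — alpha (Pursuer) has alpha→lima.
A2: add {kilo} — kilo (Pursuer) has kilo→alpha.
A3: add {tango} — tango (Pursuer) has tango→kilo.
A4 = A3; e.g. gamma (Evader) can still go to bravo. Fixed point.
Pursuer's attractor = {alpha, kilo, lima, tango}; Evader avoids the target exactly from the complement.

bravo, gamma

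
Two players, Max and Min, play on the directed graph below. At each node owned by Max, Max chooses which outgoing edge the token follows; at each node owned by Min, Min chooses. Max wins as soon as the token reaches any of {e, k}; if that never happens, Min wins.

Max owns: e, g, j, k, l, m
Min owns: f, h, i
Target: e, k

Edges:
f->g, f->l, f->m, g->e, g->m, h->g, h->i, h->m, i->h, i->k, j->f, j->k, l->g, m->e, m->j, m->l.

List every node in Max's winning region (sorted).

e, f, g, j, k, l, m

A0 = {e, k}
A1: add {g, j, m} — g (Max) has g→e; j (Max) has j→k; m (Max) has m→e.
A2: add {l} — l (Max) has l→g.
A3: add {f} — f (Min): all of {g, l, m} already in.
A4 = A3; e.g. h (Min) can still go to i. Fixed point.
Max's winning region = {e, f, g, j, k, l, m}.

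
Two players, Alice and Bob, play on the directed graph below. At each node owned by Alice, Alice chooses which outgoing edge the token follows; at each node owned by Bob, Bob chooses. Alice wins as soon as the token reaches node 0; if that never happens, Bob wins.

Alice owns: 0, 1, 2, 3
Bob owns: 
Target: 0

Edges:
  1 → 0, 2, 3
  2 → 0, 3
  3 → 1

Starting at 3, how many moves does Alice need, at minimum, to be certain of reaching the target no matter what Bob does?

2

A0 = {0}
A1: add {1, 2} — 1 (Alice) has 1→0; 2 (Alice) has 2→0.
A2: add {3} — 3 (Alice) has 3→1.
A2 = all vertices. Fixed point.
3 enters the attractor at level 2, so Alice can force the target in 2 moves from there.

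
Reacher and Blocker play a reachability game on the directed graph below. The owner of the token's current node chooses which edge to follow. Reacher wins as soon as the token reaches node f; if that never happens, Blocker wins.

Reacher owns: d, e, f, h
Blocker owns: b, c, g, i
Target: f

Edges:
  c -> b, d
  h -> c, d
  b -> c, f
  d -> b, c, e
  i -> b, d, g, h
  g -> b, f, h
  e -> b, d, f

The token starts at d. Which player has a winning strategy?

A0 = {f}
A1: add {e} — e (Reacher) has e→f.
A2: add {d} — d (Reacher) has d→e.
d ∈ A2, so Reacher can force the target.

Reacher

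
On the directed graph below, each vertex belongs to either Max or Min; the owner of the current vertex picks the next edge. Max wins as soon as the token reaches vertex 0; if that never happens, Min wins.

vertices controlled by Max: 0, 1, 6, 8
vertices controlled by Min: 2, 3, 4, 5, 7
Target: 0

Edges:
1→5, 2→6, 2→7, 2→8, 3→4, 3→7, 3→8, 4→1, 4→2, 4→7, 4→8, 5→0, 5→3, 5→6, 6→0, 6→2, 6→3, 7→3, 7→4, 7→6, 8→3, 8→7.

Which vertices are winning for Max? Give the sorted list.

0, 6

A0 = {0}
A1: add {6} — 6 (Max) has 6→0.
A2 = A1; e.g. 1 (Max) has no edge into A1. Fixed point.
Max's winning region = {0, 6}.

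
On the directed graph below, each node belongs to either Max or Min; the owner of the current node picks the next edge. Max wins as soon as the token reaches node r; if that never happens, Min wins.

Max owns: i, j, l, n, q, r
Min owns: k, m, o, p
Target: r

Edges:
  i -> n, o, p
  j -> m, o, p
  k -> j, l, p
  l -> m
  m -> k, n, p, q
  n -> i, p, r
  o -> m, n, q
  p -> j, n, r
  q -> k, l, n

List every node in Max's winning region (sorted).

i, n, q, r

A0 = {r}
A1: add {n} — n (Max) has n→r.
A2: add {i, q} — i (Max) has i→n; q (Max) has q→n.
A3 = A2; e.g. j (Max) has no edge into A2. Fixed point.
Max's winning region = {i, n, q, r}.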